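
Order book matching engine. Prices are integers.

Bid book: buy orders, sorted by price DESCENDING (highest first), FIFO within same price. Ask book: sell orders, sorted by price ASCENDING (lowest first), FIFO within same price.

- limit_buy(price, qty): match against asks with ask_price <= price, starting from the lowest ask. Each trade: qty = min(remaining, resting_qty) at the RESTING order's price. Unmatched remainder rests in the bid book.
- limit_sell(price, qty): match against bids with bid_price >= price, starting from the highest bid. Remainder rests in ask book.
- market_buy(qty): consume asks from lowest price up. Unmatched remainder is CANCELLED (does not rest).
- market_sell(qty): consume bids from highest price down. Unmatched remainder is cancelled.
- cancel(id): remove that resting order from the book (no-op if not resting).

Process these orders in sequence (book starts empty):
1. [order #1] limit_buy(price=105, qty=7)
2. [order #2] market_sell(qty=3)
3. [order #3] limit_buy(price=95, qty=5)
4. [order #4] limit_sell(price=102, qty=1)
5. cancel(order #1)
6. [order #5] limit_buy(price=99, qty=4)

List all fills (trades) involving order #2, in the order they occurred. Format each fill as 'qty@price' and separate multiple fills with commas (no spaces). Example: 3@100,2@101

Answer: 3@105

Derivation:
After op 1 [order #1] limit_buy(price=105, qty=7): fills=none; bids=[#1:7@105] asks=[-]
After op 2 [order #2] market_sell(qty=3): fills=#1x#2:3@105; bids=[#1:4@105] asks=[-]
After op 3 [order #3] limit_buy(price=95, qty=5): fills=none; bids=[#1:4@105 #3:5@95] asks=[-]
After op 4 [order #4] limit_sell(price=102, qty=1): fills=#1x#4:1@105; bids=[#1:3@105 #3:5@95] asks=[-]
After op 5 cancel(order #1): fills=none; bids=[#3:5@95] asks=[-]
After op 6 [order #5] limit_buy(price=99, qty=4): fills=none; bids=[#5:4@99 #3:5@95] asks=[-]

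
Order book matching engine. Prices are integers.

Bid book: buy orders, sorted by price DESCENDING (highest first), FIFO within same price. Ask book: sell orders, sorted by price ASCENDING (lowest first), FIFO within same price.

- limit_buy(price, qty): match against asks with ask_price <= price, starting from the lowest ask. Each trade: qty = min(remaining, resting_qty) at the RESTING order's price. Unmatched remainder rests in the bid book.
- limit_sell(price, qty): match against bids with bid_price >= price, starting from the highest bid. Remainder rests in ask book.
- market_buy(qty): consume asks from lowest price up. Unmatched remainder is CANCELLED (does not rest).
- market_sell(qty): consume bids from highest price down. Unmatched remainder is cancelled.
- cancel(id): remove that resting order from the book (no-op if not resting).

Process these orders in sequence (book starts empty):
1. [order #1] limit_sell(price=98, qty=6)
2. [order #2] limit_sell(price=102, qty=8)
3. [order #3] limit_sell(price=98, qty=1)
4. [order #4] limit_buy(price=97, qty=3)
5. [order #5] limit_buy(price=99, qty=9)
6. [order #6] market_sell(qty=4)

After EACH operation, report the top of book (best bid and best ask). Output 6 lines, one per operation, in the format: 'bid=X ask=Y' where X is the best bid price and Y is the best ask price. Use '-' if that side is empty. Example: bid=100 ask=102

Answer: bid=- ask=98
bid=- ask=98
bid=- ask=98
bid=97 ask=98
bid=99 ask=102
bid=97 ask=102

Derivation:
After op 1 [order #1] limit_sell(price=98, qty=6): fills=none; bids=[-] asks=[#1:6@98]
After op 2 [order #2] limit_sell(price=102, qty=8): fills=none; bids=[-] asks=[#1:6@98 #2:8@102]
After op 3 [order #3] limit_sell(price=98, qty=1): fills=none; bids=[-] asks=[#1:6@98 #3:1@98 #2:8@102]
After op 4 [order #4] limit_buy(price=97, qty=3): fills=none; bids=[#4:3@97] asks=[#1:6@98 #3:1@98 #2:8@102]
After op 5 [order #5] limit_buy(price=99, qty=9): fills=#5x#1:6@98 #5x#3:1@98; bids=[#5:2@99 #4:3@97] asks=[#2:8@102]
After op 6 [order #6] market_sell(qty=4): fills=#5x#6:2@99 #4x#6:2@97; bids=[#4:1@97] asks=[#2:8@102]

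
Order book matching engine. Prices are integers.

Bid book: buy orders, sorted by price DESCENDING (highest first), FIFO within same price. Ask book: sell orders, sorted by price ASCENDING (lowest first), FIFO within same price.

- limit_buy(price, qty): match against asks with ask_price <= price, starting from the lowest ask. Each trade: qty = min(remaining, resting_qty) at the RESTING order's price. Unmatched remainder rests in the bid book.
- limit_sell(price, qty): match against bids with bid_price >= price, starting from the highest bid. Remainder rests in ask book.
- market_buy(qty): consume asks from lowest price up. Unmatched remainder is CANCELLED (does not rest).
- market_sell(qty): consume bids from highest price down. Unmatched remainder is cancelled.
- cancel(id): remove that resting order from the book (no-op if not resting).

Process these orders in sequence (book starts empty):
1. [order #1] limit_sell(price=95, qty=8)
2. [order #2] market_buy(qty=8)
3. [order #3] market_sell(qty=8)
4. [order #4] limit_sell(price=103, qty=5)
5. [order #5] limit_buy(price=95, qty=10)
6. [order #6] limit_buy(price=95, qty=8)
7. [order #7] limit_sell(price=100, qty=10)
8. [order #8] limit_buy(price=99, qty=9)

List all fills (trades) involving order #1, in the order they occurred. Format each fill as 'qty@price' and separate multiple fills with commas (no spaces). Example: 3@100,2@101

After op 1 [order #1] limit_sell(price=95, qty=8): fills=none; bids=[-] asks=[#1:8@95]
After op 2 [order #2] market_buy(qty=8): fills=#2x#1:8@95; bids=[-] asks=[-]
After op 3 [order #3] market_sell(qty=8): fills=none; bids=[-] asks=[-]
After op 4 [order #4] limit_sell(price=103, qty=5): fills=none; bids=[-] asks=[#4:5@103]
After op 5 [order #5] limit_buy(price=95, qty=10): fills=none; bids=[#5:10@95] asks=[#4:5@103]
After op 6 [order #6] limit_buy(price=95, qty=8): fills=none; bids=[#5:10@95 #6:8@95] asks=[#4:5@103]
After op 7 [order #7] limit_sell(price=100, qty=10): fills=none; bids=[#5:10@95 #6:8@95] asks=[#7:10@100 #4:5@103]
After op 8 [order #8] limit_buy(price=99, qty=9): fills=none; bids=[#8:9@99 #5:10@95 #6:8@95] asks=[#7:10@100 #4:5@103]

Answer: 8@95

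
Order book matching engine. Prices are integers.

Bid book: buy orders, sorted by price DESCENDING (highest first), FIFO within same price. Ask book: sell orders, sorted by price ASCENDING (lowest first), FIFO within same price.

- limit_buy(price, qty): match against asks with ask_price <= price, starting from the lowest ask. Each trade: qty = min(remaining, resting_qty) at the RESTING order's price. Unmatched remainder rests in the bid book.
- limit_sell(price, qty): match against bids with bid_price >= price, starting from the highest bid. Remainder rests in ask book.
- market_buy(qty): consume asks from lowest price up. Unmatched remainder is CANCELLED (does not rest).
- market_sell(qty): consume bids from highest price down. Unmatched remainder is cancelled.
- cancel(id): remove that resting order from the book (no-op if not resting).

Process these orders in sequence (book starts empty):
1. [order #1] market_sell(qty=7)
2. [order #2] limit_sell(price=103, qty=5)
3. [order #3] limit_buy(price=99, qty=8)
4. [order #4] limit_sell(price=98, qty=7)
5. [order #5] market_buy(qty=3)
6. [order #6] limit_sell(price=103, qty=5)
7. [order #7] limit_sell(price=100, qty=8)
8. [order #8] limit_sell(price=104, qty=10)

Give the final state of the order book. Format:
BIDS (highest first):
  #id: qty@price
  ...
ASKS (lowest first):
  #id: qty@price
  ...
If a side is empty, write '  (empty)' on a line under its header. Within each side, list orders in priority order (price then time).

After op 1 [order #1] market_sell(qty=7): fills=none; bids=[-] asks=[-]
After op 2 [order #2] limit_sell(price=103, qty=5): fills=none; bids=[-] asks=[#2:5@103]
After op 3 [order #3] limit_buy(price=99, qty=8): fills=none; bids=[#3:8@99] asks=[#2:5@103]
After op 4 [order #4] limit_sell(price=98, qty=7): fills=#3x#4:7@99; bids=[#3:1@99] asks=[#2:5@103]
After op 5 [order #5] market_buy(qty=3): fills=#5x#2:3@103; bids=[#3:1@99] asks=[#2:2@103]
After op 6 [order #6] limit_sell(price=103, qty=5): fills=none; bids=[#3:1@99] asks=[#2:2@103 #6:5@103]
After op 7 [order #7] limit_sell(price=100, qty=8): fills=none; bids=[#3:1@99] asks=[#7:8@100 #2:2@103 #6:5@103]
After op 8 [order #8] limit_sell(price=104, qty=10): fills=none; bids=[#3:1@99] asks=[#7:8@100 #2:2@103 #6:5@103 #8:10@104]

Answer: BIDS (highest first):
  #3: 1@99
ASKS (lowest first):
  #7: 8@100
  #2: 2@103
  #6: 5@103
  #8: 10@104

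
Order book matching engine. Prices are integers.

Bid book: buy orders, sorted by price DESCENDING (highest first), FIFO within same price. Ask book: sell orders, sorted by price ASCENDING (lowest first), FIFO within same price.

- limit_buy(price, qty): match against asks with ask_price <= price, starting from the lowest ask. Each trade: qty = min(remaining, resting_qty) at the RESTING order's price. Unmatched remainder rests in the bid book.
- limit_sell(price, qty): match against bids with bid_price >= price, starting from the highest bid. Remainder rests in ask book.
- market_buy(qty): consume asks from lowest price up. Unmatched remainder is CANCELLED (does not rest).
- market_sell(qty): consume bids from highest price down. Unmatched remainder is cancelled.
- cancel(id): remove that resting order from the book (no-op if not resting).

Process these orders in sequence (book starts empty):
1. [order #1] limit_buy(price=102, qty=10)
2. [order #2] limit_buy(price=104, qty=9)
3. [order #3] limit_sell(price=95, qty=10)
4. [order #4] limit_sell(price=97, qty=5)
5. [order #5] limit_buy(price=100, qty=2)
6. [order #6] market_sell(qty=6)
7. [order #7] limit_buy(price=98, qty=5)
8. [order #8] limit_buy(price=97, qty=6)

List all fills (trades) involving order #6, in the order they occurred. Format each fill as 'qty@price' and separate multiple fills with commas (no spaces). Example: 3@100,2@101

Answer: 4@102,2@100

Derivation:
After op 1 [order #1] limit_buy(price=102, qty=10): fills=none; bids=[#1:10@102] asks=[-]
After op 2 [order #2] limit_buy(price=104, qty=9): fills=none; bids=[#2:9@104 #1:10@102] asks=[-]
After op 3 [order #3] limit_sell(price=95, qty=10): fills=#2x#3:9@104 #1x#3:1@102; bids=[#1:9@102] asks=[-]
After op 4 [order #4] limit_sell(price=97, qty=5): fills=#1x#4:5@102; bids=[#1:4@102] asks=[-]
After op 5 [order #5] limit_buy(price=100, qty=2): fills=none; bids=[#1:4@102 #5:2@100] asks=[-]
After op 6 [order #6] market_sell(qty=6): fills=#1x#6:4@102 #5x#6:2@100; bids=[-] asks=[-]
After op 7 [order #7] limit_buy(price=98, qty=5): fills=none; bids=[#7:5@98] asks=[-]
After op 8 [order #8] limit_buy(price=97, qty=6): fills=none; bids=[#7:5@98 #8:6@97] asks=[-]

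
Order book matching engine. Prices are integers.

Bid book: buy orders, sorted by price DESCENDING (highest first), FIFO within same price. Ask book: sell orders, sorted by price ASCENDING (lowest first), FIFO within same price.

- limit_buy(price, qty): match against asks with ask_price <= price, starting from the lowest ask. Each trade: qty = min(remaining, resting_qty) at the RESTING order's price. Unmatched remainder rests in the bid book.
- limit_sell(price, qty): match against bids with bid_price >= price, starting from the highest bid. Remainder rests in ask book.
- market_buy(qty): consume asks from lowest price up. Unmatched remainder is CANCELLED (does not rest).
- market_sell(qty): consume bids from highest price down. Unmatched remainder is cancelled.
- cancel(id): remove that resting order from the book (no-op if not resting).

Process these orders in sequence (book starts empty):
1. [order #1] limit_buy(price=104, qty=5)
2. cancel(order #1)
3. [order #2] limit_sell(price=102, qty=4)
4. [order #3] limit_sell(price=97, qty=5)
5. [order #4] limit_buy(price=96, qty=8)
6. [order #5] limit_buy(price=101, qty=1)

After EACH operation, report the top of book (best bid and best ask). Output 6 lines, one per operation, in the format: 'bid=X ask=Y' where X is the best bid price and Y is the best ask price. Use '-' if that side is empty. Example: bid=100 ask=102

After op 1 [order #1] limit_buy(price=104, qty=5): fills=none; bids=[#1:5@104] asks=[-]
After op 2 cancel(order #1): fills=none; bids=[-] asks=[-]
After op 3 [order #2] limit_sell(price=102, qty=4): fills=none; bids=[-] asks=[#2:4@102]
After op 4 [order #3] limit_sell(price=97, qty=5): fills=none; bids=[-] asks=[#3:5@97 #2:4@102]
After op 5 [order #4] limit_buy(price=96, qty=8): fills=none; bids=[#4:8@96] asks=[#3:5@97 #2:4@102]
After op 6 [order #5] limit_buy(price=101, qty=1): fills=#5x#3:1@97; bids=[#4:8@96] asks=[#3:4@97 #2:4@102]

Answer: bid=104 ask=-
bid=- ask=-
bid=- ask=102
bid=- ask=97
bid=96 ask=97
bid=96 ask=97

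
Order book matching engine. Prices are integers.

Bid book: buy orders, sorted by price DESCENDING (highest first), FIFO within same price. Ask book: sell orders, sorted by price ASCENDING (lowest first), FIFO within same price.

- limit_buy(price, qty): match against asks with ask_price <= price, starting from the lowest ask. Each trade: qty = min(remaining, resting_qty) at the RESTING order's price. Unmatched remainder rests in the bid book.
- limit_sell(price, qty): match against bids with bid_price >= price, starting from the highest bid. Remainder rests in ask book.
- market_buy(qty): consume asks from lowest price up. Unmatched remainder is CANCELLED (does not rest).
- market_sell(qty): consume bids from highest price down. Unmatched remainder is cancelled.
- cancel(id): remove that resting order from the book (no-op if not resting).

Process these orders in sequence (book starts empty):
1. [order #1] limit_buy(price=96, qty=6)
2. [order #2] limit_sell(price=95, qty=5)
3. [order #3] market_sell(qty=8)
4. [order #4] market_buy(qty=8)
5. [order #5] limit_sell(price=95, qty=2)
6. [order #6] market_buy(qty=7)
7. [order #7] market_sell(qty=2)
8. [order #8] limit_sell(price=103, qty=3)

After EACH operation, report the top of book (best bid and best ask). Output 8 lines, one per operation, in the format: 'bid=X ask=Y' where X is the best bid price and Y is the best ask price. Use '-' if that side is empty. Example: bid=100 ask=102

After op 1 [order #1] limit_buy(price=96, qty=6): fills=none; bids=[#1:6@96] asks=[-]
After op 2 [order #2] limit_sell(price=95, qty=5): fills=#1x#2:5@96; bids=[#1:1@96] asks=[-]
After op 3 [order #3] market_sell(qty=8): fills=#1x#3:1@96; bids=[-] asks=[-]
After op 4 [order #4] market_buy(qty=8): fills=none; bids=[-] asks=[-]
After op 5 [order #5] limit_sell(price=95, qty=2): fills=none; bids=[-] asks=[#5:2@95]
After op 6 [order #6] market_buy(qty=7): fills=#6x#5:2@95; bids=[-] asks=[-]
After op 7 [order #7] market_sell(qty=2): fills=none; bids=[-] asks=[-]
After op 8 [order #8] limit_sell(price=103, qty=3): fills=none; bids=[-] asks=[#8:3@103]

Answer: bid=96 ask=-
bid=96 ask=-
bid=- ask=-
bid=- ask=-
bid=- ask=95
bid=- ask=-
bid=- ask=-
bid=- ask=103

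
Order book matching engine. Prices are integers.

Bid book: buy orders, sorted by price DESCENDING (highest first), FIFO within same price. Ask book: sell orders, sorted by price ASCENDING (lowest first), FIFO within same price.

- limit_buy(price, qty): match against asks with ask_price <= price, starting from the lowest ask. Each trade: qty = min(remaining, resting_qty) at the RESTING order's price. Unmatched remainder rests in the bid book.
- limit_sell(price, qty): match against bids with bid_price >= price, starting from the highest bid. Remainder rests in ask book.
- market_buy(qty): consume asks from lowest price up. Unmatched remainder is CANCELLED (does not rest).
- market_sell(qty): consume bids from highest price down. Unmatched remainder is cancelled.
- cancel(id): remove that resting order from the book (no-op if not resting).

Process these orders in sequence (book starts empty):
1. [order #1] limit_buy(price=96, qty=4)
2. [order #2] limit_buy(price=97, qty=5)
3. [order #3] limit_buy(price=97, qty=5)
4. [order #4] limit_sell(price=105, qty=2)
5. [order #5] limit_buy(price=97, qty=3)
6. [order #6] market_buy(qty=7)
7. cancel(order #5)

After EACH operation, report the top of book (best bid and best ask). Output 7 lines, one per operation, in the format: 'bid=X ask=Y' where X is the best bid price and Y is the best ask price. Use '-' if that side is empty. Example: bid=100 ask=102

After op 1 [order #1] limit_buy(price=96, qty=4): fills=none; bids=[#1:4@96] asks=[-]
After op 2 [order #2] limit_buy(price=97, qty=5): fills=none; bids=[#2:5@97 #1:4@96] asks=[-]
After op 3 [order #3] limit_buy(price=97, qty=5): fills=none; bids=[#2:5@97 #3:5@97 #1:4@96] asks=[-]
After op 4 [order #4] limit_sell(price=105, qty=2): fills=none; bids=[#2:5@97 #3:5@97 #1:4@96] asks=[#4:2@105]
After op 5 [order #5] limit_buy(price=97, qty=3): fills=none; bids=[#2:5@97 #3:5@97 #5:3@97 #1:4@96] asks=[#4:2@105]
After op 6 [order #6] market_buy(qty=7): fills=#6x#4:2@105; bids=[#2:5@97 #3:5@97 #5:3@97 #1:4@96] asks=[-]
After op 7 cancel(order #5): fills=none; bids=[#2:5@97 #3:5@97 #1:4@96] asks=[-]

Answer: bid=96 ask=-
bid=97 ask=-
bid=97 ask=-
bid=97 ask=105
bid=97 ask=105
bid=97 ask=-
bid=97 ask=-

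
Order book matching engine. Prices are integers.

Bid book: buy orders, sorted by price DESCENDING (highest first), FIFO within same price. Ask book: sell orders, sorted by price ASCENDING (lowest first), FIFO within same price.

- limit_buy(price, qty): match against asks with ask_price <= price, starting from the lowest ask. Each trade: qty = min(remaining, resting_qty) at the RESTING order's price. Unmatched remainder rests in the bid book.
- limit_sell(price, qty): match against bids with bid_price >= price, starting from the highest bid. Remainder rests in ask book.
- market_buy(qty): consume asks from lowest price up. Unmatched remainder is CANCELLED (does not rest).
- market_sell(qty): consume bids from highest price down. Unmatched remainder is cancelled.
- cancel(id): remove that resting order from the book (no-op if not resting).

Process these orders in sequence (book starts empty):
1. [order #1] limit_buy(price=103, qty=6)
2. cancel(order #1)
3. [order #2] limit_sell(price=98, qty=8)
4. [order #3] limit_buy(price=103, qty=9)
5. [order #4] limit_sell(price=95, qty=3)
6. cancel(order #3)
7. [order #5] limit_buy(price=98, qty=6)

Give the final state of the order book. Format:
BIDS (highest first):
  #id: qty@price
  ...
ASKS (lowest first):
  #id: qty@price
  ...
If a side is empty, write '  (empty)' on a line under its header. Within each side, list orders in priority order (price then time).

Answer: BIDS (highest first):
  #5: 4@98
ASKS (lowest first):
  (empty)

Derivation:
After op 1 [order #1] limit_buy(price=103, qty=6): fills=none; bids=[#1:6@103] asks=[-]
After op 2 cancel(order #1): fills=none; bids=[-] asks=[-]
After op 3 [order #2] limit_sell(price=98, qty=8): fills=none; bids=[-] asks=[#2:8@98]
After op 4 [order #3] limit_buy(price=103, qty=9): fills=#3x#2:8@98; bids=[#3:1@103] asks=[-]
After op 5 [order #4] limit_sell(price=95, qty=3): fills=#3x#4:1@103; bids=[-] asks=[#4:2@95]
After op 6 cancel(order #3): fills=none; bids=[-] asks=[#4:2@95]
After op 7 [order #5] limit_buy(price=98, qty=6): fills=#5x#4:2@95; bids=[#5:4@98] asks=[-]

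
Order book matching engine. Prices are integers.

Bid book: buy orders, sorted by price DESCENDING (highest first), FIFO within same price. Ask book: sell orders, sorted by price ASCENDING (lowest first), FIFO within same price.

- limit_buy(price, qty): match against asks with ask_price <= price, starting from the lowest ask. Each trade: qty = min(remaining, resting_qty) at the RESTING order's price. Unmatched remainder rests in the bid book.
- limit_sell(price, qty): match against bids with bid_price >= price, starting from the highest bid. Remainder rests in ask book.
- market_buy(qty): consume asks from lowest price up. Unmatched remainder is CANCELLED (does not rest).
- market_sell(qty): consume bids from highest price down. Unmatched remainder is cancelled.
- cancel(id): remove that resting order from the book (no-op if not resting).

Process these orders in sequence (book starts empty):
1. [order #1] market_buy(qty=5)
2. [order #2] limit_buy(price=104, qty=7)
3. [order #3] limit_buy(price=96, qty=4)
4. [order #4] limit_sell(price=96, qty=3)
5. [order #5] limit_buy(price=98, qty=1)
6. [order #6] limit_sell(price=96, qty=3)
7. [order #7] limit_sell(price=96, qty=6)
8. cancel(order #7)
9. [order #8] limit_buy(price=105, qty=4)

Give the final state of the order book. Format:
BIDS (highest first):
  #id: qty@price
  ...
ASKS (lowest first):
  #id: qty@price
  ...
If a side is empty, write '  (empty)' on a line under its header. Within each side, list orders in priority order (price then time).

After op 1 [order #1] market_buy(qty=5): fills=none; bids=[-] asks=[-]
After op 2 [order #2] limit_buy(price=104, qty=7): fills=none; bids=[#2:7@104] asks=[-]
After op 3 [order #3] limit_buy(price=96, qty=4): fills=none; bids=[#2:7@104 #3:4@96] asks=[-]
After op 4 [order #4] limit_sell(price=96, qty=3): fills=#2x#4:3@104; bids=[#2:4@104 #3:4@96] asks=[-]
After op 5 [order #5] limit_buy(price=98, qty=1): fills=none; bids=[#2:4@104 #5:1@98 #3:4@96] asks=[-]
After op 6 [order #6] limit_sell(price=96, qty=3): fills=#2x#6:3@104; bids=[#2:1@104 #5:1@98 #3:4@96] asks=[-]
After op 7 [order #7] limit_sell(price=96, qty=6): fills=#2x#7:1@104 #5x#7:1@98 #3x#7:4@96; bids=[-] asks=[-]
After op 8 cancel(order #7): fills=none; bids=[-] asks=[-]
After op 9 [order #8] limit_buy(price=105, qty=4): fills=none; bids=[#8:4@105] asks=[-]

Answer: BIDS (highest first):
  #8: 4@105
ASKS (lowest first):
  (empty)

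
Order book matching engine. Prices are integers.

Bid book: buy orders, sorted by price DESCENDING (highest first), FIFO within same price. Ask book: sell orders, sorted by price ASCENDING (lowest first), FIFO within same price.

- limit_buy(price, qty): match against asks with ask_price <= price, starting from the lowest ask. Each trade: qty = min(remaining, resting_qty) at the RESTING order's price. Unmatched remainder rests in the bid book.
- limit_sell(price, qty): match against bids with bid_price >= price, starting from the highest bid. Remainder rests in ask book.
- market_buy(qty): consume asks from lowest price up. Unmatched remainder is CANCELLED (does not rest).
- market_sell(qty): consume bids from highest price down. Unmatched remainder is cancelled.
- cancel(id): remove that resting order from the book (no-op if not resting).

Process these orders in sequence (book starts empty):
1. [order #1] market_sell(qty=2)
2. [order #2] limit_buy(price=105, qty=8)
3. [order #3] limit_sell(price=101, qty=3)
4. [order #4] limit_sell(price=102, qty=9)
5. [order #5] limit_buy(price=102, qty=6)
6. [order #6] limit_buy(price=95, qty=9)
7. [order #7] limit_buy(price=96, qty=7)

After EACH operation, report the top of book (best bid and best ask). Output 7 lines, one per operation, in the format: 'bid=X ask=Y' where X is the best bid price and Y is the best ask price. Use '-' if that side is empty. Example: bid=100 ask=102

Answer: bid=- ask=-
bid=105 ask=-
bid=105 ask=-
bid=- ask=102
bid=102 ask=-
bid=102 ask=-
bid=102 ask=-

Derivation:
After op 1 [order #1] market_sell(qty=2): fills=none; bids=[-] asks=[-]
After op 2 [order #2] limit_buy(price=105, qty=8): fills=none; bids=[#2:8@105] asks=[-]
After op 3 [order #3] limit_sell(price=101, qty=3): fills=#2x#3:3@105; bids=[#2:5@105] asks=[-]
After op 4 [order #4] limit_sell(price=102, qty=9): fills=#2x#4:5@105; bids=[-] asks=[#4:4@102]
After op 5 [order #5] limit_buy(price=102, qty=6): fills=#5x#4:4@102; bids=[#5:2@102] asks=[-]
After op 6 [order #6] limit_buy(price=95, qty=9): fills=none; bids=[#5:2@102 #6:9@95] asks=[-]
After op 7 [order #7] limit_buy(price=96, qty=7): fills=none; bids=[#5:2@102 #7:7@96 #6:9@95] asks=[-]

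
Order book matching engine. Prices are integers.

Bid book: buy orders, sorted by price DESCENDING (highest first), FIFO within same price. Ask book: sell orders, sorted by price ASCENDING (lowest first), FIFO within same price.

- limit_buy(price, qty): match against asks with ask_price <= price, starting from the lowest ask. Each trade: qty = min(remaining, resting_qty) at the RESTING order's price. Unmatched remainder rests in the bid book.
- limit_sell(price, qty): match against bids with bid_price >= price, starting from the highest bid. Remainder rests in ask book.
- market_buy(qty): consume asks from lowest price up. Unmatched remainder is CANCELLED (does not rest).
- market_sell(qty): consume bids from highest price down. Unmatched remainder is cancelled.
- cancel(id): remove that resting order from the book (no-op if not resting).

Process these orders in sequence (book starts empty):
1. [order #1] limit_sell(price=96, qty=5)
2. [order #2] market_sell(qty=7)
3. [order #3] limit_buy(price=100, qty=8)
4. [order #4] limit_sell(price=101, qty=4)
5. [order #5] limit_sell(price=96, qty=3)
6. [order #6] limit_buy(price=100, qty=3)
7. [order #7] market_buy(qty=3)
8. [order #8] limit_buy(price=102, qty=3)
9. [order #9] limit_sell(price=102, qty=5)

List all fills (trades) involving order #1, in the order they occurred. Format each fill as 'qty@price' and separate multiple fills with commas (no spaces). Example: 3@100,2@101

After op 1 [order #1] limit_sell(price=96, qty=5): fills=none; bids=[-] asks=[#1:5@96]
After op 2 [order #2] market_sell(qty=7): fills=none; bids=[-] asks=[#1:5@96]
After op 3 [order #3] limit_buy(price=100, qty=8): fills=#3x#1:5@96; bids=[#3:3@100] asks=[-]
After op 4 [order #4] limit_sell(price=101, qty=4): fills=none; bids=[#3:3@100] asks=[#4:4@101]
After op 5 [order #5] limit_sell(price=96, qty=3): fills=#3x#5:3@100; bids=[-] asks=[#4:4@101]
After op 6 [order #6] limit_buy(price=100, qty=3): fills=none; bids=[#6:3@100] asks=[#4:4@101]
After op 7 [order #7] market_buy(qty=3): fills=#7x#4:3@101; bids=[#6:3@100] asks=[#4:1@101]
After op 8 [order #8] limit_buy(price=102, qty=3): fills=#8x#4:1@101; bids=[#8:2@102 #6:3@100] asks=[-]
After op 9 [order #9] limit_sell(price=102, qty=5): fills=#8x#9:2@102; bids=[#6:3@100] asks=[#9:3@102]

Answer: 5@96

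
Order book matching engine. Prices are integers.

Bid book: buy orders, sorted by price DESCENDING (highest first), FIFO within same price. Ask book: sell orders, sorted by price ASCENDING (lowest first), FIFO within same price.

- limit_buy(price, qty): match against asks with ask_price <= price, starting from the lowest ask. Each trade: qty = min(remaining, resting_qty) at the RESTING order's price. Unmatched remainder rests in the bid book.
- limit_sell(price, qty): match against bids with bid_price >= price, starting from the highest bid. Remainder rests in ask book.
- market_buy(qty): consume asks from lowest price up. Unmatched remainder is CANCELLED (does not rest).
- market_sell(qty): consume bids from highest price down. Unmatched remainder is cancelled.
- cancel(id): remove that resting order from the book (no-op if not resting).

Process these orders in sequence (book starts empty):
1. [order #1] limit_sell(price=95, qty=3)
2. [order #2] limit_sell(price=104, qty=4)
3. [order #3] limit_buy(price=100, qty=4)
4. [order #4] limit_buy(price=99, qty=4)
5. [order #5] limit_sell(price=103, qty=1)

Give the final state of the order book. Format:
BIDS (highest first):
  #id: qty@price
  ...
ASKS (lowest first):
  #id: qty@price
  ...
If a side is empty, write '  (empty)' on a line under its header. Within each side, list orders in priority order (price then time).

After op 1 [order #1] limit_sell(price=95, qty=3): fills=none; bids=[-] asks=[#1:3@95]
After op 2 [order #2] limit_sell(price=104, qty=4): fills=none; bids=[-] asks=[#1:3@95 #2:4@104]
After op 3 [order #3] limit_buy(price=100, qty=4): fills=#3x#1:3@95; bids=[#3:1@100] asks=[#2:4@104]
After op 4 [order #4] limit_buy(price=99, qty=4): fills=none; bids=[#3:1@100 #4:4@99] asks=[#2:4@104]
After op 5 [order #5] limit_sell(price=103, qty=1): fills=none; bids=[#3:1@100 #4:4@99] asks=[#5:1@103 #2:4@104]

Answer: BIDS (highest first):
  #3: 1@100
  #4: 4@99
ASKS (lowest first):
  #5: 1@103
  #2: 4@104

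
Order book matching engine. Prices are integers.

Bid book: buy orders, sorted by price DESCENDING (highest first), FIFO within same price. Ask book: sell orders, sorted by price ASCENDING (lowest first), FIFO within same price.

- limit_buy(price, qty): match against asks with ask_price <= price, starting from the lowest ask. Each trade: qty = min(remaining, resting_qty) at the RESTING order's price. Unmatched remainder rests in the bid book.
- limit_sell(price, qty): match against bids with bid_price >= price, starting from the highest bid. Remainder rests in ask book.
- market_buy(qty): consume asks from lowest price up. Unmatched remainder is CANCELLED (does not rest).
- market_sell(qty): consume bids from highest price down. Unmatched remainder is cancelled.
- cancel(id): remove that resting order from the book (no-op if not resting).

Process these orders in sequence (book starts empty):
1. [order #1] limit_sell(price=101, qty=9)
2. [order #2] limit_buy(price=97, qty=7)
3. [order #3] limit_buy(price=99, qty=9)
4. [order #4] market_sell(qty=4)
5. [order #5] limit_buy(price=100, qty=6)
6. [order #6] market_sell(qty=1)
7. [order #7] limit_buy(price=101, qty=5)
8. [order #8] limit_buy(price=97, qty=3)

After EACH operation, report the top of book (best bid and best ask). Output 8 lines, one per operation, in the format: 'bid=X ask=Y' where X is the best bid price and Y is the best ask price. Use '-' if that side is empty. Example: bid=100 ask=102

After op 1 [order #1] limit_sell(price=101, qty=9): fills=none; bids=[-] asks=[#1:9@101]
After op 2 [order #2] limit_buy(price=97, qty=7): fills=none; bids=[#2:7@97] asks=[#1:9@101]
After op 3 [order #3] limit_buy(price=99, qty=9): fills=none; bids=[#3:9@99 #2:7@97] asks=[#1:9@101]
After op 4 [order #4] market_sell(qty=4): fills=#3x#4:4@99; bids=[#3:5@99 #2:7@97] asks=[#1:9@101]
After op 5 [order #5] limit_buy(price=100, qty=6): fills=none; bids=[#5:6@100 #3:5@99 #2:7@97] asks=[#1:9@101]
After op 6 [order #6] market_sell(qty=1): fills=#5x#6:1@100; bids=[#5:5@100 #3:5@99 #2:7@97] asks=[#1:9@101]
After op 7 [order #7] limit_buy(price=101, qty=5): fills=#7x#1:5@101; bids=[#5:5@100 #3:5@99 #2:7@97] asks=[#1:4@101]
After op 8 [order #8] limit_buy(price=97, qty=3): fills=none; bids=[#5:5@100 #3:5@99 #2:7@97 #8:3@97] asks=[#1:4@101]

Answer: bid=- ask=101
bid=97 ask=101
bid=99 ask=101
bid=99 ask=101
bid=100 ask=101
bid=100 ask=101
bid=100 ask=101
bid=100 ask=101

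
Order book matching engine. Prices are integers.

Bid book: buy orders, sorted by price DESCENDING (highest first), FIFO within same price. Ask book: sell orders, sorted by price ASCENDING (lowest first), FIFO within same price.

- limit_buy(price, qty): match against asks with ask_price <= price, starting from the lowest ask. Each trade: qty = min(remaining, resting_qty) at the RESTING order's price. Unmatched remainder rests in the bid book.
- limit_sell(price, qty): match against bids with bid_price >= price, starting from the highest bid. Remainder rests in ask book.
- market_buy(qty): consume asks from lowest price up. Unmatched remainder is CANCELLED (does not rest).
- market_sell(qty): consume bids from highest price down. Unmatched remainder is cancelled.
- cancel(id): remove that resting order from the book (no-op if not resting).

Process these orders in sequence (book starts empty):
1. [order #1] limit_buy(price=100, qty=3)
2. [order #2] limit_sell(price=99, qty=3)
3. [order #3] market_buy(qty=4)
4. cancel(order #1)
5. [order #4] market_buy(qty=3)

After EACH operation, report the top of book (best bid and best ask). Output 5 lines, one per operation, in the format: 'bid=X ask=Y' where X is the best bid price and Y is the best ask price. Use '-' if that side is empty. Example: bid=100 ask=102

After op 1 [order #1] limit_buy(price=100, qty=3): fills=none; bids=[#1:3@100] asks=[-]
After op 2 [order #2] limit_sell(price=99, qty=3): fills=#1x#2:3@100; bids=[-] asks=[-]
After op 3 [order #3] market_buy(qty=4): fills=none; bids=[-] asks=[-]
After op 4 cancel(order #1): fills=none; bids=[-] asks=[-]
After op 5 [order #4] market_buy(qty=3): fills=none; bids=[-] asks=[-]

Answer: bid=100 ask=-
bid=- ask=-
bid=- ask=-
bid=- ask=-
bid=- ask=-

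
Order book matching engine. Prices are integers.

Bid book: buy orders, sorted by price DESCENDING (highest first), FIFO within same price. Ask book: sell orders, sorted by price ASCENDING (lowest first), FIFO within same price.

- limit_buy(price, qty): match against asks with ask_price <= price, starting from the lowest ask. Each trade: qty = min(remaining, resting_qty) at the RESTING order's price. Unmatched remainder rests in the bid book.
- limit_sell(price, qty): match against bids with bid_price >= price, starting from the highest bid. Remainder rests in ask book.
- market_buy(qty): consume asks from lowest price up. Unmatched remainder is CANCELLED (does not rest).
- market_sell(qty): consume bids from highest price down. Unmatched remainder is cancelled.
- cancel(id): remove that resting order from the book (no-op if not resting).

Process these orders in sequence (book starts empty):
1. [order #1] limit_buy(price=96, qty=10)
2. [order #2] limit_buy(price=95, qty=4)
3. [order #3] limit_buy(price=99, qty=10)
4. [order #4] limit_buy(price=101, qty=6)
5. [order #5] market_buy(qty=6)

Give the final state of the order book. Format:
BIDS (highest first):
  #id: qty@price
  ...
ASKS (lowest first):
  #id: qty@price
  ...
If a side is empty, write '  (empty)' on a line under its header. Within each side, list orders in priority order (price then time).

Answer: BIDS (highest first):
  #4: 6@101
  #3: 10@99
  #1: 10@96
  #2: 4@95
ASKS (lowest first):
  (empty)

Derivation:
After op 1 [order #1] limit_buy(price=96, qty=10): fills=none; bids=[#1:10@96] asks=[-]
After op 2 [order #2] limit_buy(price=95, qty=4): fills=none; bids=[#1:10@96 #2:4@95] asks=[-]
After op 3 [order #3] limit_buy(price=99, qty=10): fills=none; bids=[#3:10@99 #1:10@96 #2:4@95] asks=[-]
After op 4 [order #4] limit_buy(price=101, qty=6): fills=none; bids=[#4:6@101 #3:10@99 #1:10@96 #2:4@95] asks=[-]
After op 5 [order #5] market_buy(qty=6): fills=none; bids=[#4:6@101 #3:10@99 #1:10@96 #2:4@95] asks=[-]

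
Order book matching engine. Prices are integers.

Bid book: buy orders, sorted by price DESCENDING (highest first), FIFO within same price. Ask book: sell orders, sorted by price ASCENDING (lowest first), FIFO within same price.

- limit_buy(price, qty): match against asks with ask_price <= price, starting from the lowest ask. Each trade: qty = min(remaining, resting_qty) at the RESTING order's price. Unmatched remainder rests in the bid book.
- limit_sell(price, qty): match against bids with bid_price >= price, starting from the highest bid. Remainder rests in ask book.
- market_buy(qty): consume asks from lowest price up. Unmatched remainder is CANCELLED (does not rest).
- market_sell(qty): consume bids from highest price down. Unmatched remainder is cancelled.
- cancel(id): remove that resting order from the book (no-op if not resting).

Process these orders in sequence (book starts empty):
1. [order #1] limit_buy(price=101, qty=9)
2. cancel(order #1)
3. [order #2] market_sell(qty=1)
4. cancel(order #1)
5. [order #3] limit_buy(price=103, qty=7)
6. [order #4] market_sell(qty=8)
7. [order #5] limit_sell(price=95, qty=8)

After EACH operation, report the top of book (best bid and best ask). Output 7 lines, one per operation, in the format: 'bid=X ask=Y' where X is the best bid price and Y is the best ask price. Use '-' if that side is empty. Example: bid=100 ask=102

After op 1 [order #1] limit_buy(price=101, qty=9): fills=none; bids=[#1:9@101] asks=[-]
After op 2 cancel(order #1): fills=none; bids=[-] asks=[-]
After op 3 [order #2] market_sell(qty=1): fills=none; bids=[-] asks=[-]
After op 4 cancel(order #1): fills=none; bids=[-] asks=[-]
After op 5 [order #3] limit_buy(price=103, qty=7): fills=none; bids=[#3:7@103] asks=[-]
After op 6 [order #4] market_sell(qty=8): fills=#3x#4:7@103; bids=[-] asks=[-]
After op 7 [order #5] limit_sell(price=95, qty=8): fills=none; bids=[-] asks=[#5:8@95]

Answer: bid=101 ask=-
bid=- ask=-
bid=- ask=-
bid=- ask=-
bid=103 ask=-
bid=- ask=-
bid=- ask=95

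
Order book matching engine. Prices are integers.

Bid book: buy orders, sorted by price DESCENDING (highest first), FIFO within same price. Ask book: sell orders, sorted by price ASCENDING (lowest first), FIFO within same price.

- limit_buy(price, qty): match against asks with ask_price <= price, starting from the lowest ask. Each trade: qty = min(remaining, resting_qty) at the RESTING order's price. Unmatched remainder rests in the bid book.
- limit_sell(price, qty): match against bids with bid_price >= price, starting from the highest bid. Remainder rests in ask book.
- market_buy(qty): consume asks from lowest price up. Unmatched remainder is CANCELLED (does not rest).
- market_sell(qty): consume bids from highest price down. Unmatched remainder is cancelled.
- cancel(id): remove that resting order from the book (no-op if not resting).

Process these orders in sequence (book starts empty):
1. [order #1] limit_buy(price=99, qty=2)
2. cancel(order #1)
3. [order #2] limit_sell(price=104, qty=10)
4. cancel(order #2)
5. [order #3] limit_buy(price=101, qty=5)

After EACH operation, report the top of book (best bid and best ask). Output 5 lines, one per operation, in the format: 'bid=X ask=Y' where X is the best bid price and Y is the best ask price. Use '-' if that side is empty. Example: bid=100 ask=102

Answer: bid=99 ask=-
bid=- ask=-
bid=- ask=104
bid=- ask=-
bid=101 ask=-

Derivation:
After op 1 [order #1] limit_buy(price=99, qty=2): fills=none; bids=[#1:2@99] asks=[-]
After op 2 cancel(order #1): fills=none; bids=[-] asks=[-]
After op 3 [order #2] limit_sell(price=104, qty=10): fills=none; bids=[-] asks=[#2:10@104]
After op 4 cancel(order #2): fills=none; bids=[-] asks=[-]
After op 5 [order #3] limit_buy(price=101, qty=5): fills=none; bids=[#3:5@101] asks=[-]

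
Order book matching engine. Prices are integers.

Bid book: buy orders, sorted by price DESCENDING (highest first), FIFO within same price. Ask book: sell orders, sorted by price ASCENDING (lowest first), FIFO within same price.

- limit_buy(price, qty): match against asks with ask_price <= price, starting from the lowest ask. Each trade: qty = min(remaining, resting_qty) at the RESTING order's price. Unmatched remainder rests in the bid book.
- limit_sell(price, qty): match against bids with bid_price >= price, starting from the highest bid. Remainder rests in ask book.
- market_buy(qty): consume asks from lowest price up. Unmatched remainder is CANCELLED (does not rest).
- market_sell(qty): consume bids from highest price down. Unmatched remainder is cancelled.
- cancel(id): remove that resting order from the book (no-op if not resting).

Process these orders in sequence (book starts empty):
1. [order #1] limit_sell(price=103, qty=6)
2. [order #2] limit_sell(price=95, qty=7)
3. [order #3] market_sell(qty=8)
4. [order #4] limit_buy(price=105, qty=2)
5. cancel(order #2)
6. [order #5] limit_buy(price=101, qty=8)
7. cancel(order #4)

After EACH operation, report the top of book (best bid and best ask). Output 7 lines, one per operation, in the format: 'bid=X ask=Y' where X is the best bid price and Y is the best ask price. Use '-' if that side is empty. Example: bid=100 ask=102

Answer: bid=- ask=103
bid=- ask=95
bid=- ask=95
bid=- ask=95
bid=- ask=103
bid=101 ask=103
bid=101 ask=103

Derivation:
After op 1 [order #1] limit_sell(price=103, qty=6): fills=none; bids=[-] asks=[#1:6@103]
After op 2 [order #2] limit_sell(price=95, qty=7): fills=none; bids=[-] asks=[#2:7@95 #1:6@103]
After op 3 [order #3] market_sell(qty=8): fills=none; bids=[-] asks=[#2:7@95 #1:6@103]
After op 4 [order #4] limit_buy(price=105, qty=2): fills=#4x#2:2@95; bids=[-] asks=[#2:5@95 #1:6@103]
After op 5 cancel(order #2): fills=none; bids=[-] asks=[#1:6@103]
After op 6 [order #5] limit_buy(price=101, qty=8): fills=none; bids=[#5:8@101] asks=[#1:6@103]
After op 7 cancel(order #4): fills=none; bids=[#5:8@101] asks=[#1:6@103]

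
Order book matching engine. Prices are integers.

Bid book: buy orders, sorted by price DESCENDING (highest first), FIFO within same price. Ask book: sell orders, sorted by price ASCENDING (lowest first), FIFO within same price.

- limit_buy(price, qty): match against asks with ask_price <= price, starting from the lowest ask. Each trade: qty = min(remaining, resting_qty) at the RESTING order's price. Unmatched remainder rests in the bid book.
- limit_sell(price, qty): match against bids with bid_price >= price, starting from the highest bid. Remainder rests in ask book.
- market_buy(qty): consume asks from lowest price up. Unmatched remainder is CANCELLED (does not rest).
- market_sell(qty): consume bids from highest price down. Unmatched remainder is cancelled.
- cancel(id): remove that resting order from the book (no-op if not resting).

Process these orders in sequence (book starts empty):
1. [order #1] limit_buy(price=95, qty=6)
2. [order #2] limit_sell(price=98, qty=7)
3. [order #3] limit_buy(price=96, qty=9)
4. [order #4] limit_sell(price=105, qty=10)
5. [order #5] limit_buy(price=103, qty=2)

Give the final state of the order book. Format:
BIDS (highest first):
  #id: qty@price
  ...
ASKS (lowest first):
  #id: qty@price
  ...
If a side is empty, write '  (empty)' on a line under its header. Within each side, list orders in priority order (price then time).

Answer: BIDS (highest first):
  #3: 9@96
  #1: 6@95
ASKS (lowest first):
  #2: 5@98
  #4: 10@105

Derivation:
After op 1 [order #1] limit_buy(price=95, qty=6): fills=none; bids=[#1:6@95] asks=[-]
After op 2 [order #2] limit_sell(price=98, qty=7): fills=none; bids=[#1:6@95] asks=[#2:7@98]
After op 3 [order #3] limit_buy(price=96, qty=9): fills=none; bids=[#3:9@96 #1:6@95] asks=[#2:7@98]
After op 4 [order #4] limit_sell(price=105, qty=10): fills=none; bids=[#3:9@96 #1:6@95] asks=[#2:7@98 #4:10@105]
After op 5 [order #5] limit_buy(price=103, qty=2): fills=#5x#2:2@98; bids=[#3:9@96 #1:6@95] asks=[#2:5@98 #4:10@105]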